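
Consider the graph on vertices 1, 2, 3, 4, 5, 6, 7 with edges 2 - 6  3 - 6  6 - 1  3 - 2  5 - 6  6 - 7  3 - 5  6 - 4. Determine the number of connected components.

Starting from 1 we can reach 1, 2, 3, 4, 5, 6, 7. That is one component of size 7.
Total: 1 component.

1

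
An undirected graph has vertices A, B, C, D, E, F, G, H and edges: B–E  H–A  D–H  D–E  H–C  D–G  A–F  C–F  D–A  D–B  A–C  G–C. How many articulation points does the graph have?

1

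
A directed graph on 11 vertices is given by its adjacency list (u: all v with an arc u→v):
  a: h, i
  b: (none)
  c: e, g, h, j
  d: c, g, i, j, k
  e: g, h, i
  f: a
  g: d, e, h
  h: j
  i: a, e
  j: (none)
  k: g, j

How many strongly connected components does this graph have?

5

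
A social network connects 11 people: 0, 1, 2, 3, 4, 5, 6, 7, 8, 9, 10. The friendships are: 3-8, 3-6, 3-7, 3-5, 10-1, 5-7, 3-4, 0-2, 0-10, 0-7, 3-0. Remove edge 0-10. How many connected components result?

Before removal there are 2 components.
0-10 is a bridge — removing it separates 0's side from 10's side.
After removal: 3 components.

3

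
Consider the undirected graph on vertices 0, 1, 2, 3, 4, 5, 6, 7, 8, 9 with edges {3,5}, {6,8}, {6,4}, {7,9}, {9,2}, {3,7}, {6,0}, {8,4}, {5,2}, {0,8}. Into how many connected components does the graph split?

1 is isolated — a component by itself.
Starting from 0 we can reach 0, 4, 6, 8. That is one component of size 4.
Starting from 2 we can reach 2, 3, 5, 7, 9. That is one component of size 5.
Total: 3 components.

3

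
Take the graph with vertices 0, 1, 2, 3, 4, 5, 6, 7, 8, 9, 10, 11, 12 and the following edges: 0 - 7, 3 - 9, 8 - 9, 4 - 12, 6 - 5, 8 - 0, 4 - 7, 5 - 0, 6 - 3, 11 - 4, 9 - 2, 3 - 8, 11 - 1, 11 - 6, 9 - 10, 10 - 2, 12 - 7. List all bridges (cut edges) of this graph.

1-11

The edges on the cycle 11-6-3-8-0-7-4-11 are not bridges since each lies on that cycle.
But removing 11 - 1 disconnects 11 from 1 — this is a bridge.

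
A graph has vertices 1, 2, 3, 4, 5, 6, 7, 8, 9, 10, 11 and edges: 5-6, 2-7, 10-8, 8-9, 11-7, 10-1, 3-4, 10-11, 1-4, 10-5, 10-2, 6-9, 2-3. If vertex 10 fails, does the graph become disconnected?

Yes

Deleting 10 raises the number of components from 1 to 2, so 10 is a cut vertex.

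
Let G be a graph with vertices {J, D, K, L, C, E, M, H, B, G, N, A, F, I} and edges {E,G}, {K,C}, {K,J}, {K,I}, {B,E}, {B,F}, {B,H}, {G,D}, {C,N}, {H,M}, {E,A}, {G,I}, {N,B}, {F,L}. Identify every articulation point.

Removing B increases the component count from 1 to 3, so B is a cut vertex.
Removing E increases the component count from 1 to 2, so E is a cut vertex.
Removing F increases the component count from 1 to 2, so F is a cut vertex.
Likewise G, H, K are cut vertices.
By contrast removing A leaves 1 component; it is not a cut vertex. No other vertex is a cut vertex either.

B, E, F, G, H, K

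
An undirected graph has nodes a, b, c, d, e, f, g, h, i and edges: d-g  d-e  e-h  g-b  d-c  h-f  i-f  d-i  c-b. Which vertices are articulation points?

Removing d increases the component count from 2 to 3, so d is a cut vertex.
By contrast removing g leaves 2 components; it is not a cut vertex. No other vertex is a cut vertex either.

d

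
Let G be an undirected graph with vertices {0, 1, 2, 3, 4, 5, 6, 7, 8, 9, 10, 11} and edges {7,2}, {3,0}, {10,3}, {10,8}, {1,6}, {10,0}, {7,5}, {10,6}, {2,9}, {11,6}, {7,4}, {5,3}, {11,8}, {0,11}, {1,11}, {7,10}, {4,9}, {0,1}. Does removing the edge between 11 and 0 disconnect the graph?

After removing 11—0, the path 11-1-0 still connects them, so the edge is not a bridge.

No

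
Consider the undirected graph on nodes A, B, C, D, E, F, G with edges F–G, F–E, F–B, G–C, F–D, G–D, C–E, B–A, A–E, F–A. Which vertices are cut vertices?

Removing F, for instance, still leaves 1 component. No single vertex removal increases the component count — the graph has no articulation points.

none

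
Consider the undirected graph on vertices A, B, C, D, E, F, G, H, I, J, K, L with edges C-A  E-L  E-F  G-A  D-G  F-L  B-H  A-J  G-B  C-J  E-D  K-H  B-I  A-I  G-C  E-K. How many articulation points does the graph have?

1

Removing E increases the component count from 1 to 2, so E is a cut vertex.
By contrast removing F leaves 1 component; it is not a cut vertex. No other vertex is a cut vertex either.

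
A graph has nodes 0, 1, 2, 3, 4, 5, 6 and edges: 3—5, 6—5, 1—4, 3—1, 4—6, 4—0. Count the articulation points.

Removing 4 increases the component count from 2 to 3, so 4 is a cut vertex.
By contrast removing 5 leaves 2 components; it is not a cut vertex. No other vertex is a cut vertex either.

1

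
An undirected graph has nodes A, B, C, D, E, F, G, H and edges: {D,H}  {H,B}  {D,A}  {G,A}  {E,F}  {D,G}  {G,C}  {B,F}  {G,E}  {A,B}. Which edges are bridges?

C-G

The edges on the cycle D-G-E-F-B-A-D are not bridges since each lies on that cycle.
But removing G–C disconnects G from C — this is a bridge.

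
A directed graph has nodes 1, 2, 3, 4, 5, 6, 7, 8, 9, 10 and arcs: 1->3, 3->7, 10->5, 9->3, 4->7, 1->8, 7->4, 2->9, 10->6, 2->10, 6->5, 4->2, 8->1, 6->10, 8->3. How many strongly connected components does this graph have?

{2, 3, 4, 7, 9} are all mutually reachable — one SCC of size 5.
{6, 10} are all mutually reachable — one SCC of size 2.
{1, 8} are all mutually reachable — one SCC of size 2.
{5} is an SCC by itself.
That gives 4 strongly connected components.

4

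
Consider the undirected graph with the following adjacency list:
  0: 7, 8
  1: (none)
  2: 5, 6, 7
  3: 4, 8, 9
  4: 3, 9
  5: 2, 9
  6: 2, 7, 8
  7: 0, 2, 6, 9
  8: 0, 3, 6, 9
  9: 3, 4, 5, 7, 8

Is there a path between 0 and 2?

Yes

From 0 we can reach 0, 2, 3, 4, 5, 6, 7, 8, 9, which includes 2.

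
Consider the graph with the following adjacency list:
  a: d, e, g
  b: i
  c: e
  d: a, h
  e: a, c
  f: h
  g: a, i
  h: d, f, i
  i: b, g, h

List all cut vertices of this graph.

a, e, h, i

Removing a increases the component count from 1 to 2, so a is a cut vertex.
Removing e increases the component count from 1 to 2, so e is a cut vertex.
Removing h increases the component count from 1 to 2, so h is a cut vertex.
Likewise i is a cut vertex.
By contrast removing f leaves 1 component; it is not a cut vertex. No other vertex is a cut vertex either.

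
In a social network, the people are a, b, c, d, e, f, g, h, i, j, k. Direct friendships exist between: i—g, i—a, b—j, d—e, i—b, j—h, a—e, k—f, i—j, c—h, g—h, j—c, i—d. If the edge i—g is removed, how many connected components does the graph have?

2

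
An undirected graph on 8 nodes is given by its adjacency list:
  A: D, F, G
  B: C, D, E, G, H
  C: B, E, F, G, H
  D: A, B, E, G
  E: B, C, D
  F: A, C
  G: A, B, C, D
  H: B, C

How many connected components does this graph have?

1

Starting from A we can reach A, B, C, D, E, F, G, H. That is one component of size 8.
Total: 1 component.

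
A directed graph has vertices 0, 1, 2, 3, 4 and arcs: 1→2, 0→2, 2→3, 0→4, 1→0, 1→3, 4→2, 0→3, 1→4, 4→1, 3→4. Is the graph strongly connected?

From 4 we can reach every vertex (0, 1, 2, 3, 4), and every vertex can reach 4 (0, 1, 2, 3, 4). So the whole graph is one strongly connected component.

Yes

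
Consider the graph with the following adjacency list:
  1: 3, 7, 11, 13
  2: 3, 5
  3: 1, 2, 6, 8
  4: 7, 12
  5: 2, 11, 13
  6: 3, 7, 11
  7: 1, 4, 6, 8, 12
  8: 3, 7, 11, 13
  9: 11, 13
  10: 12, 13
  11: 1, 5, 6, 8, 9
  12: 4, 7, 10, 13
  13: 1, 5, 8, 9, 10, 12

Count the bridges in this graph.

0

The edges on the cycle 13-8-7-6-3-1-13 are not bridges since each lies on that cycle.
Every edge lies on some cycle, so there are no bridges.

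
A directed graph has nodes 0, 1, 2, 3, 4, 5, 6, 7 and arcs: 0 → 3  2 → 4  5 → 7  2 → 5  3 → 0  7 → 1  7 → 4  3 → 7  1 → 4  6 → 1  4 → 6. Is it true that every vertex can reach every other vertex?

No

There is no directed path from 3 to 5, so the graph is not strongly connected.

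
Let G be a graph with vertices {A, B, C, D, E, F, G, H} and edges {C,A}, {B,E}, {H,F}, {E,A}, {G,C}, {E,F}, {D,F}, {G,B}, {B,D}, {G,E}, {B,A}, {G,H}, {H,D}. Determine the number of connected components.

Starting from A we can reach A, B, C, D, E, F, G, H. That is one component of size 8.
Total: 1 component.

1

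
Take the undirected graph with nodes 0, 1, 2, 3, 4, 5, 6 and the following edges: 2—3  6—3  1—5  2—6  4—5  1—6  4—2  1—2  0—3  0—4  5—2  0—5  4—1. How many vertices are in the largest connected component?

7

Starting from 0 we can reach 0, 1, 2, 3, 4, 5, 6. That is one component of size 7.
The largest has 7 vertices.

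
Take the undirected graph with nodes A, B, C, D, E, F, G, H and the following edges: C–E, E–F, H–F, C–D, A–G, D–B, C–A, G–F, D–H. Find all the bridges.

B-D

The edges on the cycle C-D-H-F-G-A-C are not bridges since each lies on that cycle.
But removing D–B disconnects D from B — this is a bridge.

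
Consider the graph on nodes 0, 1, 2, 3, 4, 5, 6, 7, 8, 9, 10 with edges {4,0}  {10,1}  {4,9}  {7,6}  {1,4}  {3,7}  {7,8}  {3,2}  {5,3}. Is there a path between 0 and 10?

From 0 we can reach 0, 1, 4, 9, 10, which includes 10.

Yes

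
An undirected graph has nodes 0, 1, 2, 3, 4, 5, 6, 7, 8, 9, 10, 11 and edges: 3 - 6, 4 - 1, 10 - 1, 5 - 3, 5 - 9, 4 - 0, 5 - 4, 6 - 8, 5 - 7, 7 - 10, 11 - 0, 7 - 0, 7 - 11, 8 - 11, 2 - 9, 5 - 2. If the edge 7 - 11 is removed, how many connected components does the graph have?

1

7 and 11 are still connected via 7-0-11, so the component count stays at 1.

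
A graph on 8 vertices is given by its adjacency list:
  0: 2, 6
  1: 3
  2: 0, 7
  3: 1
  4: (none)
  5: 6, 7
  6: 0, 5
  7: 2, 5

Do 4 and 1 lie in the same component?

The component containing 4 is {4}, and 1 is not in it.

No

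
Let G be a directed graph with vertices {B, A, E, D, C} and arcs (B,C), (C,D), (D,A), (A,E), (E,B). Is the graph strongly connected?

Yes

From B we can reach every vertex (A, B, C, D, E), and every vertex can reach B (A, B, C, D, E). So the whole graph is one strongly connected component.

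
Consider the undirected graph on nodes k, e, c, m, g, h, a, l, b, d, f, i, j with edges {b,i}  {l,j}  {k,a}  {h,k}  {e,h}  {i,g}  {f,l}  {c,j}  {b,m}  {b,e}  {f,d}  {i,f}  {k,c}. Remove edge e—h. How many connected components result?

e and h are still connected via e-b-i-f-l-j-c-k-h, so the component count stays at 1.

1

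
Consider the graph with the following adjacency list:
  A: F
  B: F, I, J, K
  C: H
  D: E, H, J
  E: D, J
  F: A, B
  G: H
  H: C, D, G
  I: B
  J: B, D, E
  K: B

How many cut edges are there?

8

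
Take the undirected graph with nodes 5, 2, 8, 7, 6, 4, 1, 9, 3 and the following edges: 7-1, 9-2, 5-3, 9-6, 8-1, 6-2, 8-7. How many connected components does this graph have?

4

4 is isolated — a component by itself.
Starting from 3 we can reach 3, 5. That is one component of size 2.
Starting from 1 we can reach 1, 7, 8. That is one component of size 3.
Starting from 2 we can reach 2, 6, 9. That is one component of size 3.
Total: 4 components.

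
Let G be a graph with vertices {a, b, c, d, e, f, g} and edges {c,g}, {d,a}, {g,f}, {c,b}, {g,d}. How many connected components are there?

e is isolated — a component by itself.
Starting from a we can reach a, b, c, d, f, g. That is one component of size 6.
Total: 2 components.

2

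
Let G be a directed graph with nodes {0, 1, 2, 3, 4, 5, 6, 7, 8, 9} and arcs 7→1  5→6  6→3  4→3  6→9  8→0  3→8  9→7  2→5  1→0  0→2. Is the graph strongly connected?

There is no directed path from 8 to 4, so the graph is not strongly connected.

No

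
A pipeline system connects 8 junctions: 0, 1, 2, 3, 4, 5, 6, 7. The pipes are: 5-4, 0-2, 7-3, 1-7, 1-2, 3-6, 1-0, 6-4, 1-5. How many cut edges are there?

0

The edges on the cycle 1-0-2-1 are not bridges since each lies on that cycle.
Every edge lies on some cycle, so there are no bridges.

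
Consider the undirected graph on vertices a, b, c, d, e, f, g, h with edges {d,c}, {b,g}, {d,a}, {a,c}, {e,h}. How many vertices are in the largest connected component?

3

f is isolated — a component by itself.
Starting from b we can reach b, g. That is one component of size 2.
Starting from e we can reach e, h. That is one component of size 2.
Starting from a we can reach a, c, d. That is one component of size 3.
The largest has 3 vertices.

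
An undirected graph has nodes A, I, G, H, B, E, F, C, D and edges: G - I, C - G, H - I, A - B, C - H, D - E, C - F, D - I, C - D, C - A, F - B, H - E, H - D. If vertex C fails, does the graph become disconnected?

Yes

Deleting C raises the number of components from 1 to 2, so C is a cut vertex.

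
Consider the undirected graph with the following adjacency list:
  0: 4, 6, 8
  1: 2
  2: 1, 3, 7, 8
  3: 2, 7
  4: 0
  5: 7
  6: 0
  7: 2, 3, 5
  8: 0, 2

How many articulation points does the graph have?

Removing 0 increases the component count from 1 to 3, so 0 is a cut vertex.
Removing 2 increases the component count from 1 to 3, so 2 is a cut vertex.
Removing 7 increases the component count from 1 to 2, so 7 is a cut vertex.
Likewise 8 is a cut vertex.
By contrast removing 5 leaves 1 component; it is not a cut vertex. No other vertex is a cut vertex either.

4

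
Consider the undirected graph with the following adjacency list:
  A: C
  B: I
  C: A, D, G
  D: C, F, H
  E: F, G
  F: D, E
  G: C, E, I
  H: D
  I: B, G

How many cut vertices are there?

4

Removing C increases the component count from 1 to 2, so C is a cut vertex.
Removing D increases the component count from 1 to 2, so D is a cut vertex.
Removing G increases the component count from 1 to 2, so G is a cut vertex.
Likewise I is a cut vertex.
By contrast removing F leaves 1 component; it is not a cut vertex. No other vertex is a cut vertex either.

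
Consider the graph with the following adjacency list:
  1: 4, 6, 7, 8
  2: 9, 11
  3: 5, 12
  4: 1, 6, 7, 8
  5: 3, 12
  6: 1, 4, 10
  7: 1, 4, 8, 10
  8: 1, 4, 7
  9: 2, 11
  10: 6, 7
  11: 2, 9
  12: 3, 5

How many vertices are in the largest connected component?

Starting from 3 we can reach 3, 5, 12. That is one component of size 3.
Starting from 2 we can reach 2, 9, 11. That is one component of size 3.
Starting from 1 we can reach 1, 4, 6, 7, 8, 10. That is one component of size 6.
The largest has 6 vertices.

6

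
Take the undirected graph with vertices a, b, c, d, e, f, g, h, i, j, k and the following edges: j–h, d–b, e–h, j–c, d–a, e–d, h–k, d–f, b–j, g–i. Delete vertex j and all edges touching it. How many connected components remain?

3

With j gone, the remaining components are: {c}; {g, i}; {a, b, d, e, f, h, k}.
That is 3 components.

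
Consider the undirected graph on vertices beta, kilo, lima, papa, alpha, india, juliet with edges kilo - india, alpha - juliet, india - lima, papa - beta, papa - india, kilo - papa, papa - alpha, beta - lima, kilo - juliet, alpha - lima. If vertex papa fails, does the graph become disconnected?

No

Deleting papa leaves 1 component (was 1) (its neighbors beta, kilo, alpha, india remain connected to each other), so papa is not a cut vertex.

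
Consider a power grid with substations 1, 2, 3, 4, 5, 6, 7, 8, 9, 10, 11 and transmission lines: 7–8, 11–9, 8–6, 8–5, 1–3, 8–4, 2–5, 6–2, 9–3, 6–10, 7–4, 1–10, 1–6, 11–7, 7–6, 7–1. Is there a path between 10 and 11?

Yes

From 10 we can reach 1, 2, 3, 4, 5, 6, 7, 8, 9, 10, 11, which includes 11.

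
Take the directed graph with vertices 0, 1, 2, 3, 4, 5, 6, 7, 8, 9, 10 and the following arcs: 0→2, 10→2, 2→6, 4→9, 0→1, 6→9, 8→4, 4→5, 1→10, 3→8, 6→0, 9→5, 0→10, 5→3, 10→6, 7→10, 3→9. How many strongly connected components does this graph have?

3

{0, 1, 2, 6, 10} are all mutually reachable — one SCC of size 5.
{3, 4, 5, 8, 9} are all mutually reachable — one SCC of size 5.
{7} is an SCC by itself.
That gives 3 strongly connected components.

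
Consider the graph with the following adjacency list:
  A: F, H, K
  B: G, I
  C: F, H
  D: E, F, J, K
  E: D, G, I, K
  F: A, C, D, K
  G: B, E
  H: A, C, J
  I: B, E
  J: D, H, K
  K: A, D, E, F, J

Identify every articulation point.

E

Removing E increases the component count from 1 to 2, so E is a cut vertex.
By contrast removing K leaves 1 component; it is not a cut vertex. No other vertex is a cut vertex either.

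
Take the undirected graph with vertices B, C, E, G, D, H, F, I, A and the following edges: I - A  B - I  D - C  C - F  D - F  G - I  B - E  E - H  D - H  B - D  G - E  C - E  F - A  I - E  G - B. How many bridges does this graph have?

0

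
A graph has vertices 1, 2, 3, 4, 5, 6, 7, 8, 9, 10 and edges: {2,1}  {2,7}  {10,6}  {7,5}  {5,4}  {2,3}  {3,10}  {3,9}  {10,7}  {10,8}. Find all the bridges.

The edges on the cycle 2-3-10-7-2 are not bridges since each lies on that cycle.
But removing 7 - 5 disconnects 7 from 5; removing 8 - 10 disconnects 8 from 10; removing 3 - 9 disconnects 3 from 9; removing 10 - 6 disconnects 10 from 6 — these are bridges.
In total 6 edges are bridges.

1-2, 10-6, 10-8, 3-9, 4-5, 5-7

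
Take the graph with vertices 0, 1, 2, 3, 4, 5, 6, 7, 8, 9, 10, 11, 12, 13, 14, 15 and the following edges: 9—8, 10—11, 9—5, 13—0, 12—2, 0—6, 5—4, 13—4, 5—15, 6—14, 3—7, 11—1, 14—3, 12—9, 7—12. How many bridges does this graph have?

The edges on the cycle 13-0-6-14-3-7-12-9-5-4-13 are not bridges since each lies on that cycle.
But removing 8—9 disconnects 8 from 9; removing 10—11 disconnects 10 from 11; removing 5—15 disconnects 5 from 15; removing 11—1 disconnects 11 from 1 — these are bridges.
In total 5 edges are bridges.

5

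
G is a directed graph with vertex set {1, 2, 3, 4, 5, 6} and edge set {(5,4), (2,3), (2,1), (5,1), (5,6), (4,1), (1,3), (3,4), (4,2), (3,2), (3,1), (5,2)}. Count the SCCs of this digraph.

3

{1, 2, 3, 4} are all mutually reachable — one SCC of size 4.
{5} is an SCC by itself.
{6} is an SCC by itself.
That gives 3 strongly connected components.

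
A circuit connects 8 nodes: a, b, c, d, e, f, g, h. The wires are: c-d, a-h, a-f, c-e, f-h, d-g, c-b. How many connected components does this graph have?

2

Starting from a we can reach a, f, h. That is one component of size 3.
Starting from b we can reach b, c, d, e, g. That is one component of size 5.
Total: 2 components.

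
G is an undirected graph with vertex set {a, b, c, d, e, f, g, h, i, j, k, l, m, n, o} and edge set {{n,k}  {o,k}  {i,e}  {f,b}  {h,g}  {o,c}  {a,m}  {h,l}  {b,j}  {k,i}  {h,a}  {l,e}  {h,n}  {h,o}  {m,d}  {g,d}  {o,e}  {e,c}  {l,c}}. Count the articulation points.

Removing b increases the component count from 2 to 3, so b is a cut vertex.
Removing h increases the component count from 2 to 3, so h is a cut vertex.
By contrast removing n leaves 2 components; it is not a cut vertex. No other vertex is a cut vertex either.

2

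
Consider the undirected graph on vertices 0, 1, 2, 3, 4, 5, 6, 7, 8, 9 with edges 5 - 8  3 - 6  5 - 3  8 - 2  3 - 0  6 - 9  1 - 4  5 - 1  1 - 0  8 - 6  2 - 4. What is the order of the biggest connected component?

7 is isolated — a component by itself.
Starting from 0 we can reach 0, 1, 2, 3, 4, 5, 6, 8, 9. That is one component of size 9.
The largest has 9 vertices.

9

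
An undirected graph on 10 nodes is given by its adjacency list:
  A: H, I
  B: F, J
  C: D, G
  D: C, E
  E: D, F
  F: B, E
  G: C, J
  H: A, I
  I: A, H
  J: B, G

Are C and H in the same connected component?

The component containing C is {B, C, D, E, F, G, J}, and H is not in it.

No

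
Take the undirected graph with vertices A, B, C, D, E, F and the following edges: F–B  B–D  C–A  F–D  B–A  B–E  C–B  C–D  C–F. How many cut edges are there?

1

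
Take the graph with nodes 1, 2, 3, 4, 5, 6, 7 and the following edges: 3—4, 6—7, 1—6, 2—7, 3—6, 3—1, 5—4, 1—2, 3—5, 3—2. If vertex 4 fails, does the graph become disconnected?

Deleting 4 leaves 1 component (was 1) (its neighbors 3, 5 remain connected to each other), so 4 is not a cut vertex.

No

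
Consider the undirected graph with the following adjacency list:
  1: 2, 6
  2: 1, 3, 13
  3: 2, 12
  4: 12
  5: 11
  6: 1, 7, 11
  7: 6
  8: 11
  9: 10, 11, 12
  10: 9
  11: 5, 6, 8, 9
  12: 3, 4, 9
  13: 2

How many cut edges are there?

6

The edges on the cycle 9-11-6-1-2-3-12-9 are not bridges since each lies on that cycle.
But removing 11-8 disconnects 11 from 8; removing 6-7 disconnects 6 from 7; removing 11-5 disconnects 11 from 5; removing 4-12 disconnects 4 from 12 — these are bridges.
In total 6 edges are bridges.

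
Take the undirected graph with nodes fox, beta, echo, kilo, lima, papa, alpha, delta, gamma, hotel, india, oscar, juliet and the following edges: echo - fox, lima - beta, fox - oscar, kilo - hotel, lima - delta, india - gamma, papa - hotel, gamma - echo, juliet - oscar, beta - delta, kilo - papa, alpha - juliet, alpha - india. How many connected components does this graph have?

Starting from beta we can reach beta, lima, delta. That is one component of size 3.
Starting from kilo we can reach kilo, papa, hotel. That is one component of size 3.
Starting from fox we can reach fox, echo, alpha, gamma, india, oscar, juliet. That is one component of size 7.
Total: 3 components.

3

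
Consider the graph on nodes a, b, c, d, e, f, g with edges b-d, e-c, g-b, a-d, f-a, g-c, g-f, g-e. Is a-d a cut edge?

No

After removing a-d, the path a-f-g-b-d still connects them, so the edge is not a bridge.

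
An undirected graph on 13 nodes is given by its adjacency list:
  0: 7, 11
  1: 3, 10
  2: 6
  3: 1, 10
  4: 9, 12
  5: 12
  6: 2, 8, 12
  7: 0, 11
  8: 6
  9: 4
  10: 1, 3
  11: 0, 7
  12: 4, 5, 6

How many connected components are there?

Starting from 0 we can reach 0, 7, 11. That is one component of size 3.
Starting from 1 we can reach 1, 3, 10. That is one component of size 3.
Starting from 2 we can reach 2, 4, 5, 6, 8, 9, 12. That is one component of size 7.
Total: 3 components.

3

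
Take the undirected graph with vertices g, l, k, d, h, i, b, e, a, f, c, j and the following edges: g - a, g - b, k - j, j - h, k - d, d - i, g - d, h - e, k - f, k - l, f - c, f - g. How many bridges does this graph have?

8

The edges on the cycle k-f-g-d-k are not bridges since each lies on that cycle.
But removing g - a disconnects g from a; removing k - l disconnects k from l; removing h - j disconnects h from j; removing g - b disconnects g from b — these are bridges.
In total 8 edges are bridges.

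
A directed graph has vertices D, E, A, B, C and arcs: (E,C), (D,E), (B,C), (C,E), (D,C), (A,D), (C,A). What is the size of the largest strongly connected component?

4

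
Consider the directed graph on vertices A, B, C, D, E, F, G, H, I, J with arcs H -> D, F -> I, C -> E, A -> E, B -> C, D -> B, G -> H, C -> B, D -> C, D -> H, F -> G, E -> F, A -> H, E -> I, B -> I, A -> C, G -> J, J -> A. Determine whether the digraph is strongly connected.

No

There is no directed path from I to E, so the graph is not strongly connected.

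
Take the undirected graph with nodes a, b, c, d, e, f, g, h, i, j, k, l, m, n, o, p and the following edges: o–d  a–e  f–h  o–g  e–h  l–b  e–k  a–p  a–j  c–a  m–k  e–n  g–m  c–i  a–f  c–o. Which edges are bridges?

a-j, a-p, b-l, c-i, d-o, e-n

The edges on the cycle a-f-h-e-a are not bridges since each lies on that cycle.
But removing o–d disconnects o from d; removing n–e disconnects n from e; removing j–a disconnects j from a; removing a–p disconnects a from p — these are bridges.
In total 6 edges are bridges.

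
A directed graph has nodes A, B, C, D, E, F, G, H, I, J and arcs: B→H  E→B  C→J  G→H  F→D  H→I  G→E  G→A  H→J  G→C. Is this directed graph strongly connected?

No

There is no directed path from G to F, so the graph is not strongly connected.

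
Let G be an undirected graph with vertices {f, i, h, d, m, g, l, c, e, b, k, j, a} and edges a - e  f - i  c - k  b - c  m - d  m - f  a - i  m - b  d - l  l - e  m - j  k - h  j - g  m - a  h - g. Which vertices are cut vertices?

Removing m increases the component count from 1 to 2, so m is a cut vertex.
By contrast removing h leaves 1 component; it is not a cut vertex. No other vertex is a cut vertex either.

m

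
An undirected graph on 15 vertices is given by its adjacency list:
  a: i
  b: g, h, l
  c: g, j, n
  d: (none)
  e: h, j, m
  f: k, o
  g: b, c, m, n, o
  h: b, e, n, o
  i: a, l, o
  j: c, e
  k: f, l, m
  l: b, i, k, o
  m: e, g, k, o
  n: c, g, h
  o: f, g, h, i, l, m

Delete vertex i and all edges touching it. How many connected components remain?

With i gone, the remaining components are: {a}; {d}; {b, c, e, f, g, h, j, k, l, m, n, o}.
That is 3 components.

3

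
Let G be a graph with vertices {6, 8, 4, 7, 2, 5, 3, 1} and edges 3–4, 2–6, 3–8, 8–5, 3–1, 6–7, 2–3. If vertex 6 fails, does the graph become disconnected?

Yes

Deleting 6 raises the number of components from 1 to 2, so 6 is a cut vertex.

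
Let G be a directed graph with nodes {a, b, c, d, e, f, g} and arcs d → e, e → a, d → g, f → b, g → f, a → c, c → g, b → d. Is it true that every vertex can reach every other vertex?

Yes

From a we can reach every vertex (a, b, c, d, e, f, g), and every vertex can reach a (a, b, c, d, e, f, g). So the whole graph is one strongly connected component.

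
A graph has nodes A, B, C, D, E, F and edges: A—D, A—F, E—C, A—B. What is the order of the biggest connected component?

Starting from C we can reach C, E. That is one component of size 2.
Starting from A we can reach A, B, D, F. That is one component of size 4.
The largest has 4 vertices.

4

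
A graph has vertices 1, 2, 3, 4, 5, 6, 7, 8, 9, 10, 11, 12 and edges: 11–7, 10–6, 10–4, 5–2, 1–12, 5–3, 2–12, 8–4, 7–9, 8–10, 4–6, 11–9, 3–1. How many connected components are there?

3

Starting from 7 we can reach 7, 9, 11. That is one component of size 3.
Starting from 4 we can reach 4, 6, 8, 10. That is one component of size 4.
Starting from 1 we can reach 1, 2, 3, 5, 12. That is one component of size 5.
Total: 3 components.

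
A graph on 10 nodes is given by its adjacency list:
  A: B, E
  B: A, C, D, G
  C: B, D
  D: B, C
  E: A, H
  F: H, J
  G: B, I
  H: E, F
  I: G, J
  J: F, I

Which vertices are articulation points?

Removing B increases the component count from 1 to 2, so B is a cut vertex.
By contrast removing A leaves 1 component; it is not a cut vertex. No other vertex is a cut vertex either.

B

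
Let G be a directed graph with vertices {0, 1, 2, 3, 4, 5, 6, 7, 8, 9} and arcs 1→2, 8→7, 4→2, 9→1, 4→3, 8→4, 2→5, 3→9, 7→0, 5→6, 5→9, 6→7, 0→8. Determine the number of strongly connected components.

1

{0, 1, 2, 3, 4, 5, 6, 7, 8, 9} are all mutually reachable — one SCC of size 10.
That gives 1 strongly connected component.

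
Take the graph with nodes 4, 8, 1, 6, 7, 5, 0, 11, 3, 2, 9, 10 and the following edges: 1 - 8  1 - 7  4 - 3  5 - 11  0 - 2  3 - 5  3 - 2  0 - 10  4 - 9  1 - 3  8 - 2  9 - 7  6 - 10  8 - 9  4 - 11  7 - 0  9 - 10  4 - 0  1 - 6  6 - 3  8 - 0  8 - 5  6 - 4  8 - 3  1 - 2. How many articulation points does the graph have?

0

Removing 9, for instance, still leaves 1 component. No single vertex removal increases the component count — the graph has no articulation points.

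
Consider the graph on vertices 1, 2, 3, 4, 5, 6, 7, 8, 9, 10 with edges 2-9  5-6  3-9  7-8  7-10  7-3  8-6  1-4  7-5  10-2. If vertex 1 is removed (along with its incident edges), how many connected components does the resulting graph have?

With 1 gone, the remaining components are: {4}; {2, 3, 5, 6, 7, 8, 9, 10}.
That is 2 components.

2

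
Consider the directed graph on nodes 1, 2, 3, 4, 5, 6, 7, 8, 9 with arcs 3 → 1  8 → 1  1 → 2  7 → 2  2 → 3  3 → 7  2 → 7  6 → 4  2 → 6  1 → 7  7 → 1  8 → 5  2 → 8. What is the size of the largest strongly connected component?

5

{1, 2, 3, 7, 8} are all mutually reachable — one SCC of size 5.
{9} is an SCC by itself.
{6} is an SCC by itself.
{4} is an SCC by itself.
{5} is an SCC by itself.
The largest has 5 vertices.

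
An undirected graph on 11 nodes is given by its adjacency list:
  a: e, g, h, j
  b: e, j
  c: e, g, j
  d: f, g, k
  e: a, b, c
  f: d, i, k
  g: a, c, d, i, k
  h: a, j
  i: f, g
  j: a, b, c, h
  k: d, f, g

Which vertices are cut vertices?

Removing g increases the component count from 1 to 2, so g is a cut vertex.
By contrast removing f leaves 1 component; it is not a cut vertex. No other vertex is a cut vertex either.

g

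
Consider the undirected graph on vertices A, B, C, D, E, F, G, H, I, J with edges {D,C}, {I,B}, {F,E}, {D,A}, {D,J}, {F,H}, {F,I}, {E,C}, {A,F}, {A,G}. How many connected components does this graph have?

1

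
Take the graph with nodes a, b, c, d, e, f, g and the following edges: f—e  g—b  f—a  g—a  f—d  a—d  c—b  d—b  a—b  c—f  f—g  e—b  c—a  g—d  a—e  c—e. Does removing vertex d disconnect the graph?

No

Deleting d leaves 1 component (was 1) (its neighbors a, b, f, g remain connected to each other), so d is not a cut vertex.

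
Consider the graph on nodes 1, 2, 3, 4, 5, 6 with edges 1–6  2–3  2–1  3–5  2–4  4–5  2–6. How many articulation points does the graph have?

Removing 2 increases the component count from 1 to 2, so 2 is a cut vertex.
By contrast removing 1 leaves 1 component; it is not a cut vertex. No other vertex is a cut vertex either.

1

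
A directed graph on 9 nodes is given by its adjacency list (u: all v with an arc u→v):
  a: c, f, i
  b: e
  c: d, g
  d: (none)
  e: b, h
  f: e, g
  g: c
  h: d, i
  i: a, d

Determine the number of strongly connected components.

{a, b, e, f, h, i} are all mutually reachable — one SCC of size 6.
{c, g} are all mutually reachable — one SCC of size 2.
{d} is an SCC by itself.
That gives 3 strongly connected components.

3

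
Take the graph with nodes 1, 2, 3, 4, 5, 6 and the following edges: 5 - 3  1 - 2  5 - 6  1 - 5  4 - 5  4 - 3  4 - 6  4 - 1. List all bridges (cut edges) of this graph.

1-2

The edges on the cycle 4-1-5-6-4 are not bridges since each lies on that cycle.
But removing 1 - 2 disconnects 1 from 2 — this is a bridge.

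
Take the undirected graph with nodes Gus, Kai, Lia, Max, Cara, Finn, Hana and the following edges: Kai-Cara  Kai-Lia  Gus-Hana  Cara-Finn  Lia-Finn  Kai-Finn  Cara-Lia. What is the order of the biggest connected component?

Max is isolated — a component by itself.
Starting from Gus we can reach Gus, Hana. That is one component of size 2.
Starting from Kai we can reach Kai, Lia, Cara, Finn. That is one component of size 4.
The largest has 4 vertices.

4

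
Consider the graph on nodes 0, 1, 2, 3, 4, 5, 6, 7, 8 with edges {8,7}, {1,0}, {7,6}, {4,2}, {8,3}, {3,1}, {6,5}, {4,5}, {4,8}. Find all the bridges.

The edges on the cycle 4-8-7-6-5-4 are not bridges since each lies on that cycle.
But removing 8—3 disconnects 8 from 3; removing 4—2 disconnects 4 from 2; removing 3—1 disconnects 3 from 1; removing 0—1 disconnects 0 from 1 — these are bridges.

0-1, 1-3, 2-4, 3-8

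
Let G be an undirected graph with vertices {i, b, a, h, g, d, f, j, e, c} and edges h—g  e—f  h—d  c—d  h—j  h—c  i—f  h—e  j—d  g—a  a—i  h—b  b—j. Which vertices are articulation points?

h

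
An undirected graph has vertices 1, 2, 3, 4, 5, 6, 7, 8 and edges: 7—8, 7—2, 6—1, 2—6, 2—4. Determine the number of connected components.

5 is isolated — a component by itself.
3 is isolated — a component by itself.
Starting from 1 we can reach 1, 2, 4, 6, 7, 8. That is one component of size 6.
Total: 3 components.

3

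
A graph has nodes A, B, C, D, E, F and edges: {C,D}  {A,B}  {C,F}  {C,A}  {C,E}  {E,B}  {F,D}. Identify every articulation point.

C

Removing C increases the component count from 1 to 2, so C is a cut vertex.
By contrast removing D leaves 1 component; it is not a cut vertex. No other vertex is a cut vertex either.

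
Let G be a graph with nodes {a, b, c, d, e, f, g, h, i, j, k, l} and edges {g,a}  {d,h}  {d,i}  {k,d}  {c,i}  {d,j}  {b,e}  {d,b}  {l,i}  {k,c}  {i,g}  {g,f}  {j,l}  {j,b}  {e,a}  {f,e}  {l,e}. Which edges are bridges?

d-h

The edges on the cycle k-d-j-l-e-a-g-i-c-k are not bridges since each lies on that cycle.
But removing d—h disconnects d from h — this is a bridge.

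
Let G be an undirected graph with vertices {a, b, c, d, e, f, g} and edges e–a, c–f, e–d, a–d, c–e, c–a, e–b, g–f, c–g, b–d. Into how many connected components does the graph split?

Starting from a we can reach a, b, c, d, e, f, g. That is one component of size 7.
Total: 1 component.

1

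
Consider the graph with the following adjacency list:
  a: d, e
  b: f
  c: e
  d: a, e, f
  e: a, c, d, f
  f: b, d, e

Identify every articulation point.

Removing e increases the component count from 1 to 2, so e is a cut vertex.
Removing f increases the component count from 1 to 2, so f is a cut vertex.
By contrast removing d leaves 1 component; it is not a cut vertex. No other vertex is a cut vertex either.

e, f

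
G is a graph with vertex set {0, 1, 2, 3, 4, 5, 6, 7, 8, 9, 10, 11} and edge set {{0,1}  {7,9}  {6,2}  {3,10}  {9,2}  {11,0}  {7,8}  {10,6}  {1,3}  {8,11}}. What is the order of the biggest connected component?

10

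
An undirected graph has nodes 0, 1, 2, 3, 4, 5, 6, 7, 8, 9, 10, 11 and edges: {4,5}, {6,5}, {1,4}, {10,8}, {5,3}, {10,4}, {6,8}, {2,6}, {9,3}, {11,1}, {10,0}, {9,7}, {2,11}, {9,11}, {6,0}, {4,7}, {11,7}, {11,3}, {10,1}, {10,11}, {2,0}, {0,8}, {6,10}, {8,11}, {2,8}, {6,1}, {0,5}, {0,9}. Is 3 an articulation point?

No

Deleting 3 leaves 1 component (was 1) (its neighbors 5, 9, 11 remain connected to each other), so 3 is not a cut vertex.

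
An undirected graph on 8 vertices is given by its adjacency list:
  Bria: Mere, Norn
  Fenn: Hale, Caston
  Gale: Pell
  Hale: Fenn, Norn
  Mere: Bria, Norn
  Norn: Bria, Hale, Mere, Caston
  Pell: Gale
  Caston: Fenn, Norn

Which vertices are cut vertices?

Norn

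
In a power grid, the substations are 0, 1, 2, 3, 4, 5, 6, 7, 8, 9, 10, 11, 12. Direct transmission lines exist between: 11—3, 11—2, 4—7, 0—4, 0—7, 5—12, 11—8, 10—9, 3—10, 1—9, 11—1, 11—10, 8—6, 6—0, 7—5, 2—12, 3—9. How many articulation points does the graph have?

1

Removing 11 increases the component count from 1 to 2, so 11 is a cut vertex.
By contrast removing 0 leaves 1 component; it is not a cut vertex. No other vertex is a cut vertex either.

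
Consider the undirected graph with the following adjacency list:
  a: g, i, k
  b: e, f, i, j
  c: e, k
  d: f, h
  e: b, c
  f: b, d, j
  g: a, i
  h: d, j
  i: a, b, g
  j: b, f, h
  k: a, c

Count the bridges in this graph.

0

The edges on the cycle b-j-h-d-f-b are not bridges since each lies on that cycle.
Every edge lies on some cycle, so there are no bridges.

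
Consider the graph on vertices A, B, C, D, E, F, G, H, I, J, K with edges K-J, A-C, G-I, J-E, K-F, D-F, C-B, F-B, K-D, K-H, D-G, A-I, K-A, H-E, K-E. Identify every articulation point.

K

Removing K increases the component count from 1 to 2, so K is a cut vertex.
By contrast removing I leaves 1 component; it is not a cut vertex. No other vertex is a cut vertex either.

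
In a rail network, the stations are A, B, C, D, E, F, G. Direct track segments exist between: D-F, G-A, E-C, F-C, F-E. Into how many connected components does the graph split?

B is isolated — a component by itself.
Starting from A we can reach A, G. That is one component of size 2.
Starting from C we can reach C, D, E, F. That is one component of size 4.
Total: 3 components.

3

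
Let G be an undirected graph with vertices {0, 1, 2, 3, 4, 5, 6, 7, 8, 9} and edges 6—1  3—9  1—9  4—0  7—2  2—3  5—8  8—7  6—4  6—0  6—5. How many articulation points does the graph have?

Removing 6 increases the component count from 1 to 2, so 6 is a cut vertex.
By contrast removing 4 leaves 1 component; it is not a cut vertex. No other vertex is a cut vertex either.

1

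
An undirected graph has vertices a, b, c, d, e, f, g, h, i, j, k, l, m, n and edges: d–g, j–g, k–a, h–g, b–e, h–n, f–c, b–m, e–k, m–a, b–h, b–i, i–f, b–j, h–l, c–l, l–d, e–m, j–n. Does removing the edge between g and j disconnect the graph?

After removing g–j, the path g-h-b-j still connects them, so the edge is not a bridge.

No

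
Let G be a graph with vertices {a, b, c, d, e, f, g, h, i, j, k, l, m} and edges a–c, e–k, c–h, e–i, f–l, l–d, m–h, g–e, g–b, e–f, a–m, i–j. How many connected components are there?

Starting from a we can reach a, c, h, m. That is one component of size 4.
Starting from b we can reach b, d, e, f, g, i, j, k, l. That is one component of size 9.
Total: 2 components.

2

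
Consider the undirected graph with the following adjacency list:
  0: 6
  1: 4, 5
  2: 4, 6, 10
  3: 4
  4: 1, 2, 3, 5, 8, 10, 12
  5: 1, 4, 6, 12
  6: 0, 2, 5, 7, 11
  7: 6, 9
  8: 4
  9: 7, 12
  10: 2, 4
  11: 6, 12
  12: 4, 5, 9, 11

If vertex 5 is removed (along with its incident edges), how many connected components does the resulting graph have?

1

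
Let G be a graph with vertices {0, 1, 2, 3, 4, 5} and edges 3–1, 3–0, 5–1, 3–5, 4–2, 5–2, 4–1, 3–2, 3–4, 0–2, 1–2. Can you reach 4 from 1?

From 1 we can reach 0, 1, 2, 3, 4, 5, which includes 4.

Yes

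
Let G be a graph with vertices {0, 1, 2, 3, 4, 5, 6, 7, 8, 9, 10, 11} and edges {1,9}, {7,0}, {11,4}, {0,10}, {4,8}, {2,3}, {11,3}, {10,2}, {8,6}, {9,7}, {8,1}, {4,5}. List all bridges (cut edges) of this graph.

4-5, 6-8

The edges on the cycle 11-4-8-1-9-7-0-10-2-3-11 are not bridges since each lies on that cycle.
But removing 4 - 5 disconnects 4 from 5; removing 8 - 6 disconnects 8 from 6 — these are bridges.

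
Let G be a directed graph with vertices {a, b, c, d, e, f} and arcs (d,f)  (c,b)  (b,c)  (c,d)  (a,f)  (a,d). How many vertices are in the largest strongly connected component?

{b, c} are all mutually reachable — one SCC of size 2.
{e} is an SCC by itself.
{a} is an SCC by itself.
{f} is an SCC by itself.
{d} is an SCC by itself.
The largest has 2 vertices.

2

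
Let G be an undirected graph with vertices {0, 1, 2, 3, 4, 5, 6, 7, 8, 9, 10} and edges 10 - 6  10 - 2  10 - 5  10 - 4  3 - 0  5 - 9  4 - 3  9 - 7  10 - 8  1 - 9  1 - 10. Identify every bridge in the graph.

The edges on the cycle 1-10-5-9-1 are not bridges since each lies on that cycle.
But removing 10 - 4 disconnects 10 from 4; removing 10 - 6 disconnects 10 from 6; removing 4 - 3 disconnects 4 from 3; removing 9 - 7 disconnects 9 from 7 — these are bridges.
In total 7 edges are bridges.

0-3, 10-2, 10-4, 10-6, 10-8, 3-4, 7-9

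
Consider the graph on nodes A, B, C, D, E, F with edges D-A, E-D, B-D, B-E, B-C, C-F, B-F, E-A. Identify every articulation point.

B

Removing B increases the component count from 1 to 2, so B is a cut vertex.
By contrast removing E leaves 1 component; it is not a cut vertex. No other vertex is a cut vertex either.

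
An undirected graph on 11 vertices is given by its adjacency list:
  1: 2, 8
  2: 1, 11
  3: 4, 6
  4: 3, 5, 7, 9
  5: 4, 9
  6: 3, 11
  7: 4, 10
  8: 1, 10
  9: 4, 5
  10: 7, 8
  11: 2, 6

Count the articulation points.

Removing 4 increases the component count from 1 to 2, so 4 is a cut vertex.
By contrast removing 5 leaves 1 component; it is not a cut vertex. No other vertex is a cut vertex either.

1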